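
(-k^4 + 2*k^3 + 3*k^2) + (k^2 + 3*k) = -k^4 + 2*k^3 + 4*k^2 + 3*k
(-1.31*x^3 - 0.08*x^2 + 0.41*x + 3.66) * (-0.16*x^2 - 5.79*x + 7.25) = 0.2096*x^5 + 7.5977*x^4 - 9.0999*x^3 - 3.5395*x^2 - 18.2189*x + 26.535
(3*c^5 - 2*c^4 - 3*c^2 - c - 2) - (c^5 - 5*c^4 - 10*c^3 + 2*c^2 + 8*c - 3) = 2*c^5 + 3*c^4 + 10*c^3 - 5*c^2 - 9*c + 1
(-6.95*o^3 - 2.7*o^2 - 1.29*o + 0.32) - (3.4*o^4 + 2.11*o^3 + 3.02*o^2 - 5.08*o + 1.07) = -3.4*o^4 - 9.06*o^3 - 5.72*o^2 + 3.79*o - 0.75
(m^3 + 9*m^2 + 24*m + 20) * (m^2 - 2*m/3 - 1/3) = m^5 + 25*m^4/3 + 53*m^3/3 + m^2 - 64*m/3 - 20/3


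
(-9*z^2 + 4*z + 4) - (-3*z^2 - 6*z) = -6*z^2 + 10*z + 4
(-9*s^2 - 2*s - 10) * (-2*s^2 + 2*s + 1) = 18*s^4 - 14*s^3 + 7*s^2 - 22*s - 10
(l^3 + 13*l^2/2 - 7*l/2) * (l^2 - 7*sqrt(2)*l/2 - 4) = l^5 - 7*sqrt(2)*l^4/2 + 13*l^4/2 - 91*sqrt(2)*l^3/4 - 15*l^3/2 - 26*l^2 + 49*sqrt(2)*l^2/4 + 14*l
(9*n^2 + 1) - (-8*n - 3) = 9*n^2 + 8*n + 4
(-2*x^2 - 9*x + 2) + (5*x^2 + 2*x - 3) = 3*x^2 - 7*x - 1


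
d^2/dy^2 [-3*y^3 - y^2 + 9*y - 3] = -18*y - 2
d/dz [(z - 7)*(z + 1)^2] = (z + 1)*(3*z - 13)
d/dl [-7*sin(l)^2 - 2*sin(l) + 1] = -2*(7*sin(l) + 1)*cos(l)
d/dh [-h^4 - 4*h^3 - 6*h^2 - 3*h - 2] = -4*h^3 - 12*h^2 - 12*h - 3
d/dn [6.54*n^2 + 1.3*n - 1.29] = 13.08*n + 1.3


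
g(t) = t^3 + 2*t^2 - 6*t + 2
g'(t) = 3*t^2 + 4*t - 6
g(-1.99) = 13.98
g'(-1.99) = -2.08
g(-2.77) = 12.71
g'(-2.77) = 5.94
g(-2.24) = 14.24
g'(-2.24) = 0.09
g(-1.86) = 13.64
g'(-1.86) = -3.06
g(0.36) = 0.15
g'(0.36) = -4.17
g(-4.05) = -7.33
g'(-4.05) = 27.01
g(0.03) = 1.82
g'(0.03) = -5.88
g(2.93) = 26.74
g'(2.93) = 31.47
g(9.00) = 839.00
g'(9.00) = 273.00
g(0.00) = 2.00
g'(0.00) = -6.00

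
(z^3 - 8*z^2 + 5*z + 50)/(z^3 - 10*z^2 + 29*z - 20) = (z^2 - 3*z - 10)/(z^2 - 5*z + 4)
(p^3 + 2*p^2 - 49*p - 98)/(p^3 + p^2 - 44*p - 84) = (p + 7)/(p + 6)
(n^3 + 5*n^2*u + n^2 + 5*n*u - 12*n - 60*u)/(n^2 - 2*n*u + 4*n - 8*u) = (-n^2 - 5*n*u + 3*n + 15*u)/(-n + 2*u)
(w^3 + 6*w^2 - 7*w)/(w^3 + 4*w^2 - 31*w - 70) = w*(w - 1)/(w^2 - 3*w - 10)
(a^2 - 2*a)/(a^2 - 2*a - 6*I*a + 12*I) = a/(a - 6*I)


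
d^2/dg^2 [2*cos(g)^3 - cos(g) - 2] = (18*sin(g)^2 - 5)*cos(g)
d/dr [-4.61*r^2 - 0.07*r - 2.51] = -9.22*r - 0.07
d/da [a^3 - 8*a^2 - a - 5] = 3*a^2 - 16*a - 1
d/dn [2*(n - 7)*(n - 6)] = 4*n - 26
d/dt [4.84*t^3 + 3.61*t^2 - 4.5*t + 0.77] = 14.52*t^2 + 7.22*t - 4.5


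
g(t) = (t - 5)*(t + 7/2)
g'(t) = 2*t - 3/2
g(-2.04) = -10.28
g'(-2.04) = -5.58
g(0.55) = -18.02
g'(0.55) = -0.40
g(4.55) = -3.62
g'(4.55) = 7.60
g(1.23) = -17.83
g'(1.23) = 0.96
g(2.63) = -14.53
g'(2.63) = 3.76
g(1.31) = -17.75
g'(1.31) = 1.12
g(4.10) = -6.84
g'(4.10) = 6.70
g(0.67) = -18.06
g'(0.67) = -0.16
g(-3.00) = -4.00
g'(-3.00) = -7.50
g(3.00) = -13.00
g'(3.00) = 4.50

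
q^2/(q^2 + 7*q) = q/(q + 7)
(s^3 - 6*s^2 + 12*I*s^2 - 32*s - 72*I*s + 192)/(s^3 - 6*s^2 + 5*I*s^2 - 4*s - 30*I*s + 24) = (s + 8*I)/(s + I)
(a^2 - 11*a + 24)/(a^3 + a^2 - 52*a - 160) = (a - 3)/(a^2 + 9*a + 20)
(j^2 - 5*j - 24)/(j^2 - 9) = (j - 8)/(j - 3)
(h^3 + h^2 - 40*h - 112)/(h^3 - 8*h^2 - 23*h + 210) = (h^2 + 8*h + 16)/(h^2 - h - 30)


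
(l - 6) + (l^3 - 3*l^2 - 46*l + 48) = l^3 - 3*l^2 - 45*l + 42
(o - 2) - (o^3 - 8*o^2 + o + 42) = -o^3 + 8*o^2 - 44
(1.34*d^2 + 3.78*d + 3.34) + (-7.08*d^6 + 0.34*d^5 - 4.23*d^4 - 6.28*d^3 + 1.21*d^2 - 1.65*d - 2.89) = -7.08*d^6 + 0.34*d^5 - 4.23*d^4 - 6.28*d^3 + 2.55*d^2 + 2.13*d + 0.45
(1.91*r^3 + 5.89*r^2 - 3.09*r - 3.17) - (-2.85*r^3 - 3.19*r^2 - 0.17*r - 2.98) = 4.76*r^3 + 9.08*r^2 - 2.92*r - 0.19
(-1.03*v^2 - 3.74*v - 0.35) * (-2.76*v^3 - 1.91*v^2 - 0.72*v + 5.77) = 2.8428*v^5 + 12.2897*v^4 + 8.851*v^3 - 2.5818*v^2 - 21.3278*v - 2.0195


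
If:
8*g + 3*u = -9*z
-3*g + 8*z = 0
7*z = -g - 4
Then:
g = -32/29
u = 364/87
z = -12/29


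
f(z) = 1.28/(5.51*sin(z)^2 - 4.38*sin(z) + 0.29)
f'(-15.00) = -0.38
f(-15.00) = 0.23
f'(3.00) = -75.06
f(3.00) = -5.86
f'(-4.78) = -0.29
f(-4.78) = 0.91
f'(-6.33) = 24.35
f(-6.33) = 2.52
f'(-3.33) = -25.63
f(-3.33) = -3.80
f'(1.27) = -1.82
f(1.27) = 1.13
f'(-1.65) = -0.02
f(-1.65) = 0.13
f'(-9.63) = -19.15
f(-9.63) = -3.42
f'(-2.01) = -0.10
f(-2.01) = 0.15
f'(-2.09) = -0.13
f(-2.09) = 0.16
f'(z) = 1.28*(-11.02*sin(z)*cos(z) + 4.38*cos(z))/(5.51*sin(z)^2 - 4.38*sin(z) + 0.29)^2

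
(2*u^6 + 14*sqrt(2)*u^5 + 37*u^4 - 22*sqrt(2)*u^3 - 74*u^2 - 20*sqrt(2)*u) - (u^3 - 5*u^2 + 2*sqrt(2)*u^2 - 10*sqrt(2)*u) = 2*u^6 + 14*sqrt(2)*u^5 + 37*u^4 - 22*sqrt(2)*u^3 - u^3 - 69*u^2 - 2*sqrt(2)*u^2 - 10*sqrt(2)*u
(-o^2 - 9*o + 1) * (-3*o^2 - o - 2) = 3*o^4 + 28*o^3 + 8*o^2 + 17*o - 2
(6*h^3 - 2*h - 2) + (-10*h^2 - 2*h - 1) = 6*h^3 - 10*h^2 - 4*h - 3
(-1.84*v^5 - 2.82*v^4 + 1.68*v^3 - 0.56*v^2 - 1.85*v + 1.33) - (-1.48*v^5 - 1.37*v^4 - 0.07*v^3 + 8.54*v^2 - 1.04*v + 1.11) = -0.36*v^5 - 1.45*v^4 + 1.75*v^3 - 9.1*v^2 - 0.81*v + 0.22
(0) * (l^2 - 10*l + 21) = 0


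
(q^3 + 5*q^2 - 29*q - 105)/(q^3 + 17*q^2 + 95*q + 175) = (q^2 - 2*q - 15)/(q^2 + 10*q + 25)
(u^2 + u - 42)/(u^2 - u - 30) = (u + 7)/(u + 5)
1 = 1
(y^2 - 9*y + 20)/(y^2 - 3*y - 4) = (y - 5)/(y + 1)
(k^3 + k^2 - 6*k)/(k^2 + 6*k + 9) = k*(k - 2)/(k + 3)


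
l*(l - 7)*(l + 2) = l^3 - 5*l^2 - 14*l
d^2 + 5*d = d*(d + 5)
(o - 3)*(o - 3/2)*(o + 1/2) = o^3 - 4*o^2 + 9*o/4 + 9/4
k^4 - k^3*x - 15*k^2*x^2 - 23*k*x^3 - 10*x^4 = (k - 5*x)*(k + x)^2*(k + 2*x)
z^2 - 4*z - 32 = (z - 8)*(z + 4)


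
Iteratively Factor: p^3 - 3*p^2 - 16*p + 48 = (p - 3)*(p^2 - 16) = (p - 3)*(p + 4)*(p - 4)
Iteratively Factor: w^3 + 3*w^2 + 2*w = (w + 1)*(w^2 + 2*w) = (w + 1)*(w + 2)*(w)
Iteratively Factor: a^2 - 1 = (a + 1)*(a - 1)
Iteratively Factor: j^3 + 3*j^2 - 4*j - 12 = (j + 3)*(j^2 - 4) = (j - 2)*(j + 3)*(j + 2)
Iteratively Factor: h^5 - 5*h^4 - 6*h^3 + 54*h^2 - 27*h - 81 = (h + 3)*(h^4 - 8*h^3 + 18*h^2 - 27) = (h - 3)*(h + 3)*(h^3 - 5*h^2 + 3*h + 9) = (h - 3)*(h + 1)*(h + 3)*(h^2 - 6*h + 9) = (h - 3)^2*(h + 1)*(h + 3)*(h - 3)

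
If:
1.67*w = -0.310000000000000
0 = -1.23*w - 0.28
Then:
No Solution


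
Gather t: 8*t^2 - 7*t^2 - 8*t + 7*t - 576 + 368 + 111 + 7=t^2 - t - 90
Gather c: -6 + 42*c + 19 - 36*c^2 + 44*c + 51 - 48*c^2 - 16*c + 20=-84*c^2 + 70*c + 84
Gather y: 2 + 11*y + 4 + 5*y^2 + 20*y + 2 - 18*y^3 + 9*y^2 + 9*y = -18*y^3 + 14*y^2 + 40*y + 8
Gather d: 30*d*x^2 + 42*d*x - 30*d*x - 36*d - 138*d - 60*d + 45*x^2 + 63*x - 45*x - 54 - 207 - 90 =d*(30*x^2 + 12*x - 234) + 45*x^2 + 18*x - 351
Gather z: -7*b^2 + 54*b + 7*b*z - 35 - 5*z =-7*b^2 + 54*b + z*(7*b - 5) - 35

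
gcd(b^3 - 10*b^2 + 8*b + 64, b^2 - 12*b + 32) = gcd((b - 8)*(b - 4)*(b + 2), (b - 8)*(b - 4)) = b^2 - 12*b + 32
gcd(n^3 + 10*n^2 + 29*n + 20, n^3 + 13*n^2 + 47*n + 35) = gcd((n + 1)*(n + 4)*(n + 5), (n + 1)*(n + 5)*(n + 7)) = n^2 + 6*n + 5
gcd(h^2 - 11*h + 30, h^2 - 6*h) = h - 6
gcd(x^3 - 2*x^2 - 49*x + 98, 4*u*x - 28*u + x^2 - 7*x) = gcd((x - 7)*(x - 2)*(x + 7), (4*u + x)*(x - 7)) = x - 7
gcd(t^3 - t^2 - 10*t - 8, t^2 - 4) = t + 2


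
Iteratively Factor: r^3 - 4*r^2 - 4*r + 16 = (r + 2)*(r^2 - 6*r + 8) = (r - 4)*(r + 2)*(r - 2)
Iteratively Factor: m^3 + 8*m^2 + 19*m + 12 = (m + 4)*(m^2 + 4*m + 3) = (m + 1)*(m + 4)*(m + 3)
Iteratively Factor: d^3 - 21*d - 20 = (d + 4)*(d^2 - 4*d - 5) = (d - 5)*(d + 4)*(d + 1)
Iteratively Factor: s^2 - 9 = (s + 3)*(s - 3)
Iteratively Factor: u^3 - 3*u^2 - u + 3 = (u - 3)*(u^2 - 1) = (u - 3)*(u + 1)*(u - 1)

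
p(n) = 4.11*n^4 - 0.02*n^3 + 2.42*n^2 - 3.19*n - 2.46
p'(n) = 16.44*n^3 - 0.06*n^2 + 4.84*n - 3.19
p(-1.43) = 24.30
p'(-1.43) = -58.31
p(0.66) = -2.74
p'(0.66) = 4.70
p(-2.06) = 88.57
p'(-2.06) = -157.13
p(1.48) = 17.77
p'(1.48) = 57.14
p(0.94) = -0.13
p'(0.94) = 14.96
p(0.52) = -3.17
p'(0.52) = 1.62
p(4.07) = 1151.06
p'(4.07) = 1123.89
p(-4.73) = 2126.13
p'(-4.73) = -1767.17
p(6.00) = 5387.76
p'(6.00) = 3574.73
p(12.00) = 85498.14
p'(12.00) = 28454.57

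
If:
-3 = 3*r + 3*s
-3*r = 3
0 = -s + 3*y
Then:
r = -1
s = 0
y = 0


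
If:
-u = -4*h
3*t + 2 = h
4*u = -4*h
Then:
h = 0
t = -2/3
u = 0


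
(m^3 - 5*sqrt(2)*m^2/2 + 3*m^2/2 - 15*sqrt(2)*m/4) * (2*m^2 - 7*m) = 2*m^5 - 5*sqrt(2)*m^4 - 4*m^4 - 21*m^3/2 + 10*sqrt(2)*m^3 + 105*sqrt(2)*m^2/4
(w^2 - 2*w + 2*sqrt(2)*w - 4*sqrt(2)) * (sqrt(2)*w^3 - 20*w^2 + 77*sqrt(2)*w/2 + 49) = sqrt(2)*w^5 - 16*w^4 - 2*sqrt(2)*w^4 - 3*sqrt(2)*w^3/2 + 32*w^3 + 3*sqrt(2)*w^2 + 203*w^2 - 406*w + 98*sqrt(2)*w - 196*sqrt(2)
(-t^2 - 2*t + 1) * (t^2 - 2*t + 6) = -t^4 - t^2 - 14*t + 6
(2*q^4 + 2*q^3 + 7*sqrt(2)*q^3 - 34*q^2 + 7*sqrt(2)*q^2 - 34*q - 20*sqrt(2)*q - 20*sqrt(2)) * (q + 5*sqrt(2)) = 2*q^5 + 2*q^4 + 17*sqrt(2)*q^4 + 17*sqrt(2)*q^3 + 36*q^3 - 190*sqrt(2)*q^2 + 36*q^2 - 190*sqrt(2)*q - 200*q - 200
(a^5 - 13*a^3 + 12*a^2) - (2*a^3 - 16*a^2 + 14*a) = a^5 - 15*a^3 + 28*a^2 - 14*a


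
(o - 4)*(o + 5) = o^2 + o - 20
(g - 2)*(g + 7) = g^2 + 5*g - 14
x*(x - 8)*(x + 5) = x^3 - 3*x^2 - 40*x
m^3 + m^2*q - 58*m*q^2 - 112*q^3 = (m - 8*q)*(m + 2*q)*(m + 7*q)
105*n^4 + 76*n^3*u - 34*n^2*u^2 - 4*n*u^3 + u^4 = (-7*n + u)*(-3*n + u)*(n + u)*(5*n + u)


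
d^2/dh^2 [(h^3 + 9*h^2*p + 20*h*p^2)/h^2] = 40*p^2/h^3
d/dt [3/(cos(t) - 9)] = 3*sin(t)/(cos(t) - 9)^2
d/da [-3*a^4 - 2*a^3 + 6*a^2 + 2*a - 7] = -12*a^3 - 6*a^2 + 12*a + 2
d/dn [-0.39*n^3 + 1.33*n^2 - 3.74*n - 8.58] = -1.17*n^2 + 2.66*n - 3.74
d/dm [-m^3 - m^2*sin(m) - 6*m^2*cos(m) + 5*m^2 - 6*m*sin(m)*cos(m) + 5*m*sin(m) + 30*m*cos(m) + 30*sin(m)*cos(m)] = 6*m^2*sin(m) - m^2*cos(m) - 3*m^2 - 32*m*sin(m) - 7*m*cos(m) - 6*m*cos(2*m) + 10*m + 5*sin(m) - 3*sin(2*m) + 30*cos(m) + 30*cos(2*m)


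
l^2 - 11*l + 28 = (l - 7)*(l - 4)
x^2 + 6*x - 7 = (x - 1)*(x + 7)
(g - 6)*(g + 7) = g^2 + g - 42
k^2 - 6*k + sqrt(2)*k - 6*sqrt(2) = (k - 6)*(k + sqrt(2))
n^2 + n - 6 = (n - 2)*(n + 3)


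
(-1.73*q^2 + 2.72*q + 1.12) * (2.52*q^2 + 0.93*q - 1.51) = -4.3596*q^4 + 5.2455*q^3 + 7.9643*q^2 - 3.0656*q - 1.6912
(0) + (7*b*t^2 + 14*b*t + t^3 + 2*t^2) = 7*b*t^2 + 14*b*t + t^3 + 2*t^2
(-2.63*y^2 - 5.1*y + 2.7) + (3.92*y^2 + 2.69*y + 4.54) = 1.29*y^2 - 2.41*y + 7.24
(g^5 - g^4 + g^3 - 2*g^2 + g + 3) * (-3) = -3*g^5 + 3*g^4 - 3*g^3 + 6*g^2 - 3*g - 9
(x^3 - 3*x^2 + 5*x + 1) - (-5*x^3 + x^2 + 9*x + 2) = 6*x^3 - 4*x^2 - 4*x - 1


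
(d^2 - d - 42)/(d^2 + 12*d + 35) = (d^2 - d - 42)/(d^2 + 12*d + 35)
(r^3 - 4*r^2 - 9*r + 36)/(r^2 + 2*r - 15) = (r^2 - r - 12)/(r + 5)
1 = 1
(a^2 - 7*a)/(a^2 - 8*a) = (a - 7)/(a - 8)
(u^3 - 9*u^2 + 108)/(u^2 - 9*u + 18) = (u^2 - 3*u - 18)/(u - 3)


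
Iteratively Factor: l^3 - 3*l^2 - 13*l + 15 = (l - 5)*(l^2 + 2*l - 3) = (l - 5)*(l + 3)*(l - 1)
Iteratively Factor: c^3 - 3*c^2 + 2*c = (c - 2)*(c^2 - c) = (c - 2)*(c - 1)*(c)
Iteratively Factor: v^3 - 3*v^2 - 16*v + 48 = (v + 4)*(v^2 - 7*v + 12) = (v - 3)*(v + 4)*(v - 4)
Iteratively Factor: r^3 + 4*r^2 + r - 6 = (r + 3)*(r^2 + r - 2) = (r - 1)*(r + 3)*(r + 2)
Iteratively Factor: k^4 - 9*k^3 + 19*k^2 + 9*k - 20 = (k - 1)*(k^3 - 8*k^2 + 11*k + 20) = (k - 1)*(k + 1)*(k^2 - 9*k + 20) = (k - 5)*(k - 1)*(k + 1)*(k - 4)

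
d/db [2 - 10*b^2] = -20*b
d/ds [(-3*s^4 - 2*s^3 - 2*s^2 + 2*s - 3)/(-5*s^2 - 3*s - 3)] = (30*s^5 + 37*s^4 + 48*s^3 + 34*s^2 - 18*s - 15)/(25*s^4 + 30*s^3 + 39*s^2 + 18*s + 9)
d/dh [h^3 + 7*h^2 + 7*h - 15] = 3*h^2 + 14*h + 7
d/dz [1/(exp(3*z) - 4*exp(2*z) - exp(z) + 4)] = (-3*exp(2*z) + 8*exp(z) + 1)*exp(z)/(exp(3*z) - 4*exp(2*z) - exp(z) + 4)^2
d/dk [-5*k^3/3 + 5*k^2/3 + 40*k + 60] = -5*k^2 + 10*k/3 + 40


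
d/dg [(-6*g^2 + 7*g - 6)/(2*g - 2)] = (-6*g^2 + 12*g - 1)/(2*(g^2 - 2*g + 1))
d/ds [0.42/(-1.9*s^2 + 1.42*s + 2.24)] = (1.596*s - 0.5964)/(-1.9*s^2 + 1.42*s + 2.24)^2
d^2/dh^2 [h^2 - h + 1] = 2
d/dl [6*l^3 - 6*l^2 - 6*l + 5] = 18*l^2 - 12*l - 6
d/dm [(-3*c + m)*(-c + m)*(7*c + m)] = -25*c^2 + 6*c*m + 3*m^2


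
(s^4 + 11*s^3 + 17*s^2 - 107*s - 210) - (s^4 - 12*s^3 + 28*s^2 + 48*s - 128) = 23*s^3 - 11*s^2 - 155*s - 82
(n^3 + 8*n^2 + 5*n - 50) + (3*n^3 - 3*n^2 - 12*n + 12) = 4*n^3 + 5*n^2 - 7*n - 38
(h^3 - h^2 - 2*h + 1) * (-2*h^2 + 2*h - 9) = -2*h^5 + 4*h^4 - 7*h^3 + 3*h^2 + 20*h - 9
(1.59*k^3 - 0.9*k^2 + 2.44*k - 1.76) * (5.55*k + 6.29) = 8.8245*k^4 + 5.0061*k^3 + 7.881*k^2 + 5.5796*k - 11.0704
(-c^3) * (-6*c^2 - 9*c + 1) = 6*c^5 + 9*c^4 - c^3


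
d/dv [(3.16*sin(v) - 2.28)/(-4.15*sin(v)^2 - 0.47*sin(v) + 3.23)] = (13.114*sin(v)^2 - 18.924*sin(v) + 9.1352)*cos(v)/(17.2225*sin(v)^4 + 3.901*sin(v)^3 - 26.5881*sin(v)^2 - 3.0362*sin(v) + 10.4329)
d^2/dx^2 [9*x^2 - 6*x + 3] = 18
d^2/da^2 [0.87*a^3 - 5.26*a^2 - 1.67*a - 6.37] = 5.22*a - 10.52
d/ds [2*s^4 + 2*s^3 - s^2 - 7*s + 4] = 8*s^3 + 6*s^2 - 2*s - 7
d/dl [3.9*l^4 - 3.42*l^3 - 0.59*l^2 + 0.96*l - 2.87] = 15.6*l^3 - 10.26*l^2 - 1.18*l + 0.96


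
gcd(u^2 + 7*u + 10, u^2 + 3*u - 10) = u + 5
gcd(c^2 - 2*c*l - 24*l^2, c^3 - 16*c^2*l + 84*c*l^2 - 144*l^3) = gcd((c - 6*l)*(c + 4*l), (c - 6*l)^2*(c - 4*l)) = c - 6*l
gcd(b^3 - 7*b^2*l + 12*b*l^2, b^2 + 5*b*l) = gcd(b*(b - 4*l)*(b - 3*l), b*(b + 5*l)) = b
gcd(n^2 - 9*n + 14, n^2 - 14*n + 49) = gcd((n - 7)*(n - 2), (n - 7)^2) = n - 7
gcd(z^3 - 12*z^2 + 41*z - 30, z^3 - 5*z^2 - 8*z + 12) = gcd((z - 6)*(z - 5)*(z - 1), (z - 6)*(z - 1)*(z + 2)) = z^2 - 7*z + 6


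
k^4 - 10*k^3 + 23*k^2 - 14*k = k*(k - 7)*(k - 2)*(k - 1)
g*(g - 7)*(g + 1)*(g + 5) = g^4 - g^3 - 37*g^2 - 35*g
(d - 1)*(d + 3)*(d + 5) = d^3 + 7*d^2 + 7*d - 15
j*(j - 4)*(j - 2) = j^3 - 6*j^2 + 8*j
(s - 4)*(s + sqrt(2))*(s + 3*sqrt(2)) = s^3 - 4*s^2 + 4*sqrt(2)*s^2 - 16*sqrt(2)*s + 6*s - 24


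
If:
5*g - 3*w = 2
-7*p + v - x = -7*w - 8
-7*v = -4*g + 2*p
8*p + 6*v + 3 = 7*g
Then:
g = 132*x/1069 - 899/1069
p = 75*x/1069 - 1021/1069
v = 54*x/1069 - 222/1069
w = 220*x/1069 - 2211/1069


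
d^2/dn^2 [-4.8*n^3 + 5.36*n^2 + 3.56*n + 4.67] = 10.72 - 28.8*n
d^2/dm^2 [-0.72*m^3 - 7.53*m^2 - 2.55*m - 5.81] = -4.32*m - 15.06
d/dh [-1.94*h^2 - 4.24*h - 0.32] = -3.88*h - 4.24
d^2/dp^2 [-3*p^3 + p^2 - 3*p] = 2 - 18*p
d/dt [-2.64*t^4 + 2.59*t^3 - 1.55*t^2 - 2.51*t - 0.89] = -10.56*t^3 + 7.77*t^2 - 3.1*t - 2.51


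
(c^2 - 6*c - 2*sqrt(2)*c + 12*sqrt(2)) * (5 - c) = -c^3 + 2*sqrt(2)*c^2 + 11*c^2 - 22*sqrt(2)*c - 30*c + 60*sqrt(2)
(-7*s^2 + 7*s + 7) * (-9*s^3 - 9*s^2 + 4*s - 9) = 63*s^5 - 154*s^3 + 28*s^2 - 35*s - 63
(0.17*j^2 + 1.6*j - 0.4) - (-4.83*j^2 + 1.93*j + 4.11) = 5.0*j^2 - 0.33*j - 4.51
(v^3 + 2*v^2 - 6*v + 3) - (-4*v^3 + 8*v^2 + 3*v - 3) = 5*v^3 - 6*v^2 - 9*v + 6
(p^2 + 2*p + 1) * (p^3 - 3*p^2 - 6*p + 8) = p^5 - p^4 - 11*p^3 - 7*p^2 + 10*p + 8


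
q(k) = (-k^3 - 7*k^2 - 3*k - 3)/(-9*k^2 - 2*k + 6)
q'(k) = (18*k + 2)*(-k^3 - 7*k^2 - 3*k - 3)/(-9*k^2 - 2*k + 6)^2 + (-3*k^2 - 14*k - 3)/(-9*k^2 - 2*k + 6)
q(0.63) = -6.78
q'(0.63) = -88.58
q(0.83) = 5.85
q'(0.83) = -44.32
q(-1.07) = 3.04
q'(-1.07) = 20.30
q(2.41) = 1.27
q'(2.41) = -0.07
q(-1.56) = 0.90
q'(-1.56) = 0.94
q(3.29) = 1.27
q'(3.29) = 0.04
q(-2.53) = 0.52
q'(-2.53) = 0.20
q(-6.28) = 0.04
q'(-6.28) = 0.11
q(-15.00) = -0.93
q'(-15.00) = 0.11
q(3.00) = 1.26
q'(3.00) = 0.02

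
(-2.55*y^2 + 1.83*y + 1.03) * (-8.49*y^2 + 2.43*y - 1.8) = 21.6495*y^4 - 21.7332*y^3 + 0.2922*y^2 - 0.7911*y - 1.854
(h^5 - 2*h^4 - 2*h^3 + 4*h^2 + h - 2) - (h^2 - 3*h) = h^5 - 2*h^4 - 2*h^3 + 3*h^2 + 4*h - 2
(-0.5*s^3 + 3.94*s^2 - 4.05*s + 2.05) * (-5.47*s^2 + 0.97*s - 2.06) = 2.735*s^5 - 22.0368*s^4 + 27.0053*s^3 - 23.2584*s^2 + 10.3315*s - 4.223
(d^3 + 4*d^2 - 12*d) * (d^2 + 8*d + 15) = d^5 + 12*d^4 + 35*d^3 - 36*d^2 - 180*d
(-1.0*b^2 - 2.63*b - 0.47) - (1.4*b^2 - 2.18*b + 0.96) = -2.4*b^2 - 0.45*b - 1.43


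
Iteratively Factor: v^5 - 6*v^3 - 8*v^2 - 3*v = (v + 1)*(v^4 - v^3 - 5*v^2 - 3*v) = (v + 1)^2*(v^3 - 2*v^2 - 3*v) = (v - 3)*(v + 1)^2*(v^2 + v) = (v - 3)*(v + 1)^3*(v)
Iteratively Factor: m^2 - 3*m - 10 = (m - 5)*(m + 2)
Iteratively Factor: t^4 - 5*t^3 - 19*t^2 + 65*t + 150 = (t - 5)*(t^3 - 19*t - 30) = (t - 5)*(t + 3)*(t^2 - 3*t - 10) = (t - 5)^2*(t + 3)*(t + 2)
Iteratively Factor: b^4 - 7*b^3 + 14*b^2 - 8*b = (b)*(b^3 - 7*b^2 + 14*b - 8) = b*(b - 2)*(b^2 - 5*b + 4) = b*(b - 4)*(b - 2)*(b - 1)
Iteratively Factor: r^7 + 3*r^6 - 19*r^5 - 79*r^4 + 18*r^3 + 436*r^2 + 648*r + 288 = (r + 2)*(r^6 + r^5 - 21*r^4 - 37*r^3 + 92*r^2 + 252*r + 144) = (r - 3)*(r + 2)*(r^5 + 4*r^4 - 9*r^3 - 64*r^2 - 100*r - 48) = (r - 4)*(r - 3)*(r + 2)*(r^4 + 8*r^3 + 23*r^2 + 28*r + 12) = (r - 4)*(r - 3)*(r + 1)*(r + 2)*(r^3 + 7*r^2 + 16*r + 12) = (r - 4)*(r - 3)*(r + 1)*(r + 2)*(r + 3)*(r^2 + 4*r + 4) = (r - 4)*(r - 3)*(r + 1)*(r + 2)^2*(r + 3)*(r + 2)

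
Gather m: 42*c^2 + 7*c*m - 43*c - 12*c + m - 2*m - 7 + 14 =42*c^2 - 55*c + m*(7*c - 1) + 7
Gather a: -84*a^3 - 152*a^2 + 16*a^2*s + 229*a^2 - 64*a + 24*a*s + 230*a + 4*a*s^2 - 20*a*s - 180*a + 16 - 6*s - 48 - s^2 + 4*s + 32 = -84*a^3 + a^2*(16*s + 77) + a*(4*s^2 + 4*s - 14) - s^2 - 2*s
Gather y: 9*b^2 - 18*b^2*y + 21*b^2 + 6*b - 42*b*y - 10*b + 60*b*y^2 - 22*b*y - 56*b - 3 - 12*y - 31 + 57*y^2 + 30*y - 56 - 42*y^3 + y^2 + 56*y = 30*b^2 - 60*b - 42*y^3 + y^2*(60*b + 58) + y*(-18*b^2 - 64*b + 74) - 90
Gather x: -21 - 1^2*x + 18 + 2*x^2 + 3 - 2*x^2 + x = 0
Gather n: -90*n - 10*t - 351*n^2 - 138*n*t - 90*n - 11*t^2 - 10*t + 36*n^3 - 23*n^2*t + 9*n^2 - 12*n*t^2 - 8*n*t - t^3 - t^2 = 36*n^3 + n^2*(-23*t - 342) + n*(-12*t^2 - 146*t - 180) - t^3 - 12*t^2 - 20*t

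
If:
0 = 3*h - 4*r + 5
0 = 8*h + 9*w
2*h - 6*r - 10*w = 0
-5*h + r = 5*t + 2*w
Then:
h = 27/23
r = 49/23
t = -38/115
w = -24/23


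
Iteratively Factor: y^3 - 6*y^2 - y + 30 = (y - 5)*(y^2 - y - 6) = (y - 5)*(y + 2)*(y - 3)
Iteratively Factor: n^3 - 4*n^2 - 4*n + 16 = (n + 2)*(n^2 - 6*n + 8) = (n - 2)*(n + 2)*(n - 4)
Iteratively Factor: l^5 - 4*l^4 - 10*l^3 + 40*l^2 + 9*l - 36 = (l - 4)*(l^4 - 10*l^2 + 9) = (l - 4)*(l - 1)*(l^3 + l^2 - 9*l - 9) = (l - 4)*(l - 1)*(l + 1)*(l^2 - 9) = (l - 4)*(l - 1)*(l + 1)*(l + 3)*(l - 3)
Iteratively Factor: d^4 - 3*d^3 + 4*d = (d + 1)*(d^3 - 4*d^2 + 4*d) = (d - 2)*(d + 1)*(d^2 - 2*d) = d*(d - 2)*(d + 1)*(d - 2)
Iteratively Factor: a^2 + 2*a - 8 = (a - 2)*(a + 4)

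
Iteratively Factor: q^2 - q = (q - 1)*(q)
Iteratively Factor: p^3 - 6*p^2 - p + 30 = (p - 5)*(p^2 - p - 6) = (p - 5)*(p - 3)*(p + 2)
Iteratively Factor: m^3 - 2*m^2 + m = (m)*(m^2 - 2*m + 1) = m*(m - 1)*(m - 1)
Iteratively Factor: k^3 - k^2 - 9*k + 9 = (k + 3)*(k^2 - 4*k + 3) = (k - 3)*(k + 3)*(k - 1)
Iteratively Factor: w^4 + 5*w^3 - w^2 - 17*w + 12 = (w - 1)*(w^3 + 6*w^2 + 5*w - 12) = (w - 1)*(w + 3)*(w^2 + 3*w - 4) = (w - 1)^2*(w + 3)*(w + 4)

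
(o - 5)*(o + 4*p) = o^2 + 4*o*p - 5*o - 20*p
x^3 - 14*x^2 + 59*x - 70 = (x - 7)*(x - 5)*(x - 2)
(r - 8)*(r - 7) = r^2 - 15*r + 56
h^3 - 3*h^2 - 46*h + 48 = (h - 8)*(h - 1)*(h + 6)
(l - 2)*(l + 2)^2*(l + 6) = l^4 + 8*l^3 + 8*l^2 - 32*l - 48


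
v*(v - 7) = v^2 - 7*v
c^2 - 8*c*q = c*(c - 8*q)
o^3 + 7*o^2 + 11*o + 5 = (o + 1)^2*(o + 5)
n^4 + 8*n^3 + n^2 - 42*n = n*(n - 2)*(n + 3)*(n + 7)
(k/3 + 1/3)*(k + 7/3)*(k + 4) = k^3/3 + 22*k^2/9 + 47*k/9 + 28/9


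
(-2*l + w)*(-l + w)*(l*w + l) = 2*l^3*w + 2*l^3 - 3*l^2*w^2 - 3*l^2*w + l*w^3 + l*w^2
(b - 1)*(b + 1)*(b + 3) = b^3 + 3*b^2 - b - 3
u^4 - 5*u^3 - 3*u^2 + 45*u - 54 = (u - 3)^2*(u - 2)*(u + 3)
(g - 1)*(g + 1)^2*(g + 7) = g^4 + 8*g^3 + 6*g^2 - 8*g - 7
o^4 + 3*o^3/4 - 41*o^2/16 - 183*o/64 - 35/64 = (o - 7/4)*(o + 1/4)*(o + 1)*(o + 5/4)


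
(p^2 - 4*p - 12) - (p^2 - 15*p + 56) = 11*p - 68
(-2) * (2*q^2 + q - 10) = -4*q^2 - 2*q + 20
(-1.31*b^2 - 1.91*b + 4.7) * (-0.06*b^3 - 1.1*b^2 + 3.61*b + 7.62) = 0.0786*b^5 + 1.5556*b^4 - 2.9101*b^3 - 22.0473*b^2 + 2.4128*b + 35.814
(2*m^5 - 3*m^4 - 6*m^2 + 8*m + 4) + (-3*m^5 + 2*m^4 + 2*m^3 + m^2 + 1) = -m^5 - m^4 + 2*m^3 - 5*m^2 + 8*m + 5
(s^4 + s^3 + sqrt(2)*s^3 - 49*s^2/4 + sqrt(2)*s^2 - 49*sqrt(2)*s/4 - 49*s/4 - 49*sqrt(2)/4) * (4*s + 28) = 4*s^5 + 4*sqrt(2)*s^4 + 32*s^4 - 21*s^3 + 32*sqrt(2)*s^3 - 392*s^2 - 21*sqrt(2)*s^2 - 392*sqrt(2)*s - 343*s - 343*sqrt(2)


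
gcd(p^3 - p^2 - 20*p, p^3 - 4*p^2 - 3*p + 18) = 1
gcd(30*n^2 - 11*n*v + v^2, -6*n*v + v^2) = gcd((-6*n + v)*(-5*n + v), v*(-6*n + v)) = -6*n + v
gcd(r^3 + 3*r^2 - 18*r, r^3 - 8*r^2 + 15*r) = r^2 - 3*r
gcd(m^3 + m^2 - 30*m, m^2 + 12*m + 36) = m + 6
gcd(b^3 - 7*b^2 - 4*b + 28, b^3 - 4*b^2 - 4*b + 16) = b^2 - 4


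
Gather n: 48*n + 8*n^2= 8*n^2 + 48*n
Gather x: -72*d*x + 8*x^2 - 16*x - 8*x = 8*x^2 + x*(-72*d - 24)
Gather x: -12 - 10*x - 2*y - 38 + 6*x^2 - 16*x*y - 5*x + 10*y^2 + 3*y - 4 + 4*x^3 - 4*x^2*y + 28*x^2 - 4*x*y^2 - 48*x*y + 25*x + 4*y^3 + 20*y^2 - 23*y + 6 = 4*x^3 + x^2*(34 - 4*y) + x*(-4*y^2 - 64*y + 10) + 4*y^3 + 30*y^2 - 22*y - 48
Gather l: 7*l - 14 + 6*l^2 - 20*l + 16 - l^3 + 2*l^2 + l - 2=-l^3 + 8*l^2 - 12*l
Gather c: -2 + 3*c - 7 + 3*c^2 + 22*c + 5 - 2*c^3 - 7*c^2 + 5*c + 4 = -2*c^3 - 4*c^2 + 30*c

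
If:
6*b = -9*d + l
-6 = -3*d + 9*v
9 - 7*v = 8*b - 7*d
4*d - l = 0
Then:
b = 205/204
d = -41/34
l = -82/17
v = -109/102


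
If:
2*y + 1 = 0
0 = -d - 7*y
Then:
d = 7/2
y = -1/2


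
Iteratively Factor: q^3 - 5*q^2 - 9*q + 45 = (q + 3)*(q^2 - 8*q + 15) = (q - 5)*(q + 3)*(q - 3)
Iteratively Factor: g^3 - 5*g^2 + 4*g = (g - 4)*(g^2 - g) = g*(g - 4)*(g - 1)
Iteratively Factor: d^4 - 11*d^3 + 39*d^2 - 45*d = (d - 3)*(d^3 - 8*d^2 + 15*d) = (d - 3)^2*(d^2 - 5*d) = d*(d - 3)^2*(d - 5)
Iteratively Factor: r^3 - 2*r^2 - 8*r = (r - 4)*(r^2 + 2*r) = r*(r - 4)*(r + 2)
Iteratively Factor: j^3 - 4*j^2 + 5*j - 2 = (j - 1)*(j^2 - 3*j + 2) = (j - 2)*(j - 1)*(j - 1)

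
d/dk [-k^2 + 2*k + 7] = 2 - 2*k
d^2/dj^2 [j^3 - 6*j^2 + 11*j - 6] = 6*j - 12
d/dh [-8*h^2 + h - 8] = 1 - 16*h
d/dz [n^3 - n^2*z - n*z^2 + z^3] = -n^2 - 2*n*z + 3*z^2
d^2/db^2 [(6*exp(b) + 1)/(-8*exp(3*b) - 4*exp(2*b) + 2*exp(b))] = (-384*exp(5*b) - 288*exp(4*b) - 208*exp(3*b) - 20*exp(2*b) + 6*exp(b) - 1)*exp(-b)/(2*(64*exp(6*b) + 96*exp(5*b) - 40*exp(3*b) + 6*exp(b) - 1))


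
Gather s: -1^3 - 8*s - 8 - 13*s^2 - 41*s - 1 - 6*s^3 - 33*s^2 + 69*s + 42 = -6*s^3 - 46*s^2 + 20*s + 32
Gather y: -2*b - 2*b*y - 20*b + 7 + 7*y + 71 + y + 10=-22*b + y*(8 - 2*b) + 88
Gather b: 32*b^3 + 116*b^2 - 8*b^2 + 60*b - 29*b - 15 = 32*b^3 + 108*b^2 + 31*b - 15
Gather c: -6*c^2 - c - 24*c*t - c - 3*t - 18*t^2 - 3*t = -6*c^2 + c*(-24*t - 2) - 18*t^2 - 6*t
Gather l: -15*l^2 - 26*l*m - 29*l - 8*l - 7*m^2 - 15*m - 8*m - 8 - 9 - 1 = -15*l^2 + l*(-26*m - 37) - 7*m^2 - 23*m - 18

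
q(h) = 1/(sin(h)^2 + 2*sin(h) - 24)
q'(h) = (-2*sin(h)*cos(h) - 2*cos(h))/(sin(h)^2 + 2*sin(h) - 24)^2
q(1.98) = -0.05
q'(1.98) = 0.00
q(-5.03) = -0.05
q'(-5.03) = -0.00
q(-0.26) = -0.04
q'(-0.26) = -0.00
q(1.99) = -0.05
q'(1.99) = 0.00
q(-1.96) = -0.04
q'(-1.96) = 0.00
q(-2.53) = -0.04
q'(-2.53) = 0.00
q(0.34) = -0.04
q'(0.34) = -0.00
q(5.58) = -0.04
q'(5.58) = -0.00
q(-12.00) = -0.04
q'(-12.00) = -0.00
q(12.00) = -0.04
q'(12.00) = 0.00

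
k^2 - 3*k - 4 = (k - 4)*(k + 1)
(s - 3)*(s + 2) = s^2 - s - 6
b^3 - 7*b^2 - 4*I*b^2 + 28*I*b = b*(b - 7)*(b - 4*I)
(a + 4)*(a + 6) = a^2 + 10*a + 24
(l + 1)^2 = l^2 + 2*l + 1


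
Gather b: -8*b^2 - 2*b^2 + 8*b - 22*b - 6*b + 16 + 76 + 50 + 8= -10*b^2 - 20*b + 150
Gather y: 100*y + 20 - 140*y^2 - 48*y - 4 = -140*y^2 + 52*y + 16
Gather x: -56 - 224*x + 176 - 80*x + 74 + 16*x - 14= 180 - 288*x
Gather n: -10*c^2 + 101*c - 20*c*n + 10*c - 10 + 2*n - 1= -10*c^2 + 111*c + n*(2 - 20*c) - 11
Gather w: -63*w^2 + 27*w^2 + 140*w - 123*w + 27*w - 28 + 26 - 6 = -36*w^2 + 44*w - 8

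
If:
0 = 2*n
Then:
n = 0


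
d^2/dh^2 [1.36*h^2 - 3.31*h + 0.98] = 2.72000000000000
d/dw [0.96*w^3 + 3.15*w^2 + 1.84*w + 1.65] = 2.88*w^2 + 6.3*w + 1.84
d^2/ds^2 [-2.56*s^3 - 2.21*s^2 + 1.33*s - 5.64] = -15.36*s - 4.42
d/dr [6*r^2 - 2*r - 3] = 12*r - 2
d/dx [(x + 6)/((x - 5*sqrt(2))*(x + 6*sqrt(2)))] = (-x^2 - 12*x - 60 - 6*sqrt(2))/(x^4 + 2*sqrt(2)*x^3 - 118*x^2 - 120*sqrt(2)*x + 3600)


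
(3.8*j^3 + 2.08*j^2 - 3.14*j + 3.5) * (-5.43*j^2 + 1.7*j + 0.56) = -20.634*j^5 - 4.8344*j^4 + 22.7142*j^3 - 23.1782*j^2 + 4.1916*j + 1.96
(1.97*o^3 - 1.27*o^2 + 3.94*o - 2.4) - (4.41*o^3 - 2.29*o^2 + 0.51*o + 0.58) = -2.44*o^3 + 1.02*o^2 + 3.43*o - 2.98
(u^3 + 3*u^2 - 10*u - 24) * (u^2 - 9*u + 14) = u^5 - 6*u^4 - 23*u^3 + 108*u^2 + 76*u - 336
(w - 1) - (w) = -1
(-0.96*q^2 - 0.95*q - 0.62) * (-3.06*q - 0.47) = 2.9376*q^3 + 3.3582*q^2 + 2.3437*q + 0.2914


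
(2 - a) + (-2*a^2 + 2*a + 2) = -2*a^2 + a + 4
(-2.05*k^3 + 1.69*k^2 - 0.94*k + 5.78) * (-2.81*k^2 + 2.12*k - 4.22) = 5.7605*k^5 - 9.0949*k^4 + 14.8752*k^3 - 25.3664*k^2 + 16.2204*k - 24.3916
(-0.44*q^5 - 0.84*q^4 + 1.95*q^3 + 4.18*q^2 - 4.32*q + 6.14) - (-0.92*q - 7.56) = -0.44*q^5 - 0.84*q^4 + 1.95*q^3 + 4.18*q^2 - 3.4*q + 13.7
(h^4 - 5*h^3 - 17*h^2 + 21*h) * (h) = h^5 - 5*h^4 - 17*h^3 + 21*h^2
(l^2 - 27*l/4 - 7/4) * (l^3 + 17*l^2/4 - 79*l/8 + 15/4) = l^5 - 5*l^4/2 - 645*l^3/16 + 2015*l^2/32 - 257*l/32 - 105/16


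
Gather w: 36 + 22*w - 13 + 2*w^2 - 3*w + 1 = 2*w^2 + 19*w + 24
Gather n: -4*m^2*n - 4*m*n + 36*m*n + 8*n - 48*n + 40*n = n*(-4*m^2 + 32*m)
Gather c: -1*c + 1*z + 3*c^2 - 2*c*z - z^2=3*c^2 + c*(-2*z - 1) - z^2 + z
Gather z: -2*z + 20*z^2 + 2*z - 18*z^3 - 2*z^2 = -18*z^3 + 18*z^2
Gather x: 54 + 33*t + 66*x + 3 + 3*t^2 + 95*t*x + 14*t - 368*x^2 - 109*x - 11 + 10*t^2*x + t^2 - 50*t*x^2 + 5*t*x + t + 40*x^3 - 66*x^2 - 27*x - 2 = 4*t^2 + 48*t + 40*x^3 + x^2*(-50*t - 434) + x*(10*t^2 + 100*t - 70) + 44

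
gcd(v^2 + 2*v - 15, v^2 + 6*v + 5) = v + 5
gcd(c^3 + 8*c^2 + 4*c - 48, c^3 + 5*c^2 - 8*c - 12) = c^2 + 4*c - 12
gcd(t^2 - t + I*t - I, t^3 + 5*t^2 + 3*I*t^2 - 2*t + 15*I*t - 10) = t + I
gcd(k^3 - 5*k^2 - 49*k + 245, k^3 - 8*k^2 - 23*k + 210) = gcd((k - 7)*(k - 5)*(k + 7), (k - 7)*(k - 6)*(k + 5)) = k - 7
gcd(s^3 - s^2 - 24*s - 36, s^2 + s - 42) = s - 6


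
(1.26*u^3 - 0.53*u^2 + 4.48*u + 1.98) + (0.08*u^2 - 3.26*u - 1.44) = 1.26*u^3 - 0.45*u^2 + 1.22*u + 0.54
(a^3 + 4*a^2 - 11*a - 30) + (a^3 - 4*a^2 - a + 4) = 2*a^3 - 12*a - 26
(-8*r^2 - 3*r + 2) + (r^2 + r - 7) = -7*r^2 - 2*r - 5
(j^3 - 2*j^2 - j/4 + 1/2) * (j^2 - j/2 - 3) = j^5 - 5*j^4/2 - 9*j^3/4 + 53*j^2/8 + j/2 - 3/2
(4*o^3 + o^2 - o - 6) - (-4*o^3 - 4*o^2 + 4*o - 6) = 8*o^3 + 5*o^2 - 5*o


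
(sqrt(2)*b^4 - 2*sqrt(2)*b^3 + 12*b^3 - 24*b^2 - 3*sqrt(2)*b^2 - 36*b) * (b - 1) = sqrt(2)*b^5 - 3*sqrt(2)*b^4 + 12*b^4 - 36*b^3 - sqrt(2)*b^3 - 12*b^2 + 3*sqrt(2)*b^2 + 36*b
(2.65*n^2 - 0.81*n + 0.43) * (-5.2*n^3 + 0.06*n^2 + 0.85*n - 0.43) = -13.78*n^5 + 4.371*n^4 - 0.0321000000000003*n^3 - 1.8022*n^2 + 0.7138*n - 0.1849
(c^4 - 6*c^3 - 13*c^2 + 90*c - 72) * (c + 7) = c^5 + c^4 - 55*c^3 - c^2 + 558*c - 504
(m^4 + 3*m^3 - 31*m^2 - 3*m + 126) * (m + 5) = m^5 + 8*m^4 - 16*m^3 - 158*m^2 + 111*m + 630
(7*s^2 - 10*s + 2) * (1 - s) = -7*s^3 + 17*s^2 - 12*s + 2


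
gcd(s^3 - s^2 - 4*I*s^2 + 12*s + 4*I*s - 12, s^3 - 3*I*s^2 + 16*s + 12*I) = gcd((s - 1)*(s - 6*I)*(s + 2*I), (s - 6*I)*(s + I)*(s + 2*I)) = s^2 - 4*I*s + 12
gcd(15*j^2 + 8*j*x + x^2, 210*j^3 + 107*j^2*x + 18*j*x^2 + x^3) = 5*j + x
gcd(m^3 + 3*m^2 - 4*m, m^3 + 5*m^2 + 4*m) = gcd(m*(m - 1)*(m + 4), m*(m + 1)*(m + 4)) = m^2 + 4*m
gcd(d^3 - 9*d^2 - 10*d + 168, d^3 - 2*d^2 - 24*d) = d^2 - 2*d - 24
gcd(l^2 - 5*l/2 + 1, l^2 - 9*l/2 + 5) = l - 2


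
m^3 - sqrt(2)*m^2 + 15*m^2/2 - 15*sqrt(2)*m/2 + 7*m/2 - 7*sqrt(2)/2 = (m + 1/2)*(m + 7)*(m - sqrt(2))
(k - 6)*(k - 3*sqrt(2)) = k^2 - 6*k - 3*sqrt(2)*k + 18*sqrt(2)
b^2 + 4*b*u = b*(b + 4*u)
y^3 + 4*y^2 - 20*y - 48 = (y - 4)*(y + 2)*(y + 6)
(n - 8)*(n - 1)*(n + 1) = n^3 - 8*n^2 - n + 8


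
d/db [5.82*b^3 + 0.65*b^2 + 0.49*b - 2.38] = 17.46*b^2 + 1.3*b + 0.49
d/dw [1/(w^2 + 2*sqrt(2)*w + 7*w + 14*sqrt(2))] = (-2*w - 7 - 2*sqrt(2))/(w^2 + 2*sqrt(2)*w + 7*w + 14*sqrt(2))^2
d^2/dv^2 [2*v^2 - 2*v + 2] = 4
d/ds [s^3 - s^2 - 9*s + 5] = 3*s^2 - 2*s - 9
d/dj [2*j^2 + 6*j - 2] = 4*j + 6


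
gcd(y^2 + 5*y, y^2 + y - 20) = y + 5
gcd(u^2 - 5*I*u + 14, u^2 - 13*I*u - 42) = u - 7*I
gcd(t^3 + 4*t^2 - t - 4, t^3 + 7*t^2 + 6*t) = t + 1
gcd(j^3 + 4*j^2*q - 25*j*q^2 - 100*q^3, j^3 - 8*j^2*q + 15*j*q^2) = -j + 5*q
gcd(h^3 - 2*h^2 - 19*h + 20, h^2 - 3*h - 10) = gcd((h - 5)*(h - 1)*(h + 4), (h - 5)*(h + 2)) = h - 5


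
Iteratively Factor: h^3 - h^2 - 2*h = (h - 2)*(h^2 + h) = h*(h - 2)*(h + 1)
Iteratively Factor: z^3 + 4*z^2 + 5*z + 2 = (z + 1)*(z^2 + 3*z + 2) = (z + 1)*(z + 2)*(z + 1)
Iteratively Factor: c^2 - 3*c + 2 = (c - 2)*(c - 1)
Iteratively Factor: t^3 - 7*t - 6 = (t - 3)*(t^2 + 3*t + 2) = (t - 3)*(t + 2)*(t + 1)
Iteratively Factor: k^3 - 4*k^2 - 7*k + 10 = (k + 2)*(k^2 - 6*k + 5) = (k - 5)*(k + 2)*(k - 1)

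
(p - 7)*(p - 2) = p^2 - 9*p + 14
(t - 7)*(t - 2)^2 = t^3 - 11*t^2 + 32*t - 28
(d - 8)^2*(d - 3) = d^3 - 19*d^2 + 112*d - 192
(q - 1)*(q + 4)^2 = q^3 + 7*q^2 + 8*q - 16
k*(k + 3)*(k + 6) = k^3 + 9*k^2 + 18*k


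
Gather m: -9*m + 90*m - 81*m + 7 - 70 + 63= 0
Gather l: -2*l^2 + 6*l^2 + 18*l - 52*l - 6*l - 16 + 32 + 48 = 4*l^2 - 40*l + 64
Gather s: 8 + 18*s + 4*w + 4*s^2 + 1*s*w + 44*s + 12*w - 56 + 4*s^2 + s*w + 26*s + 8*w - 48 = 8*s^2 + s*(2*w + 88) + 24*w - 96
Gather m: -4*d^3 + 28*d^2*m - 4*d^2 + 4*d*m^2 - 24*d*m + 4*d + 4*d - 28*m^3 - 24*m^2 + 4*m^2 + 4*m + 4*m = -4*d^3 - 4*d^2 + 8*d - 28*m^3 + m^2*(4*d - 20) + m*(28*d^2 - 24*d + 8)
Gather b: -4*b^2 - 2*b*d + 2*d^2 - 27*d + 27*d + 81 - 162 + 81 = -4*b^2 - 2*b*d + 2*d^2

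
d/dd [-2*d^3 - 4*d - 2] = -6*d^2 - 4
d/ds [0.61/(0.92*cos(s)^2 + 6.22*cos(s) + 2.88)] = (1.1224*cos(s) + 3.7942)*sin(s)/(0.92*cos(s)^2 + 6.22*cos(s) + 2.88)^2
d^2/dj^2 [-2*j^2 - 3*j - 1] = -4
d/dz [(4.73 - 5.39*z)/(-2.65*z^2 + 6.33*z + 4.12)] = (-14.2835*z^2 + 25.069*z - 52.1477)/(7.0225*z^4 - 33.549*z^3 + 18.2329*z^2 + 52.1592*z + 16.9744)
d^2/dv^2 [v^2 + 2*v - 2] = 2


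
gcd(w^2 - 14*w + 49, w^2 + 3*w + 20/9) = 1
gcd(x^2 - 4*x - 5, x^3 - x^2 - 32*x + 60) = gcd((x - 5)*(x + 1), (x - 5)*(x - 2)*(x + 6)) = x - 5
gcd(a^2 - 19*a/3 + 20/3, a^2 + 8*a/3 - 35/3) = 1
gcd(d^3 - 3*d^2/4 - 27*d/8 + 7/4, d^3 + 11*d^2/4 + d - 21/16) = d^2 + 5*d/4 - 7/8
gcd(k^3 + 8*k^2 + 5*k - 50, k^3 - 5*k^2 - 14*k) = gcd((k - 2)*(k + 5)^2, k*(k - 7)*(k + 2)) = 1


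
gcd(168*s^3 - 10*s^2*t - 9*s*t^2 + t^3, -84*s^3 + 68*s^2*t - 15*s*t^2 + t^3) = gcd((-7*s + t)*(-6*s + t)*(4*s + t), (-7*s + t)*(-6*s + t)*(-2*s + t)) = 42*s^2 - 13*s*t + t^2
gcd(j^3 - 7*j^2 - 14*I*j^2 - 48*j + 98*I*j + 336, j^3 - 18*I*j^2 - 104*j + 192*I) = j^2 - 14*I*j - 48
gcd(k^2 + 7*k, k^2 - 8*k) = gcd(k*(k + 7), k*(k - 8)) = k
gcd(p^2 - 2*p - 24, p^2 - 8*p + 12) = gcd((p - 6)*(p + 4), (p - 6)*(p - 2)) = p - 6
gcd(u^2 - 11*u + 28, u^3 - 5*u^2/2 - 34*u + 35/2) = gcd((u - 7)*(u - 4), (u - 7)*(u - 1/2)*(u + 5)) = u - 7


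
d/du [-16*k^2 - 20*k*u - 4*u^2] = -20*k - 8*u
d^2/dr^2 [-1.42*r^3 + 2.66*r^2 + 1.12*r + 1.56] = 5.32 - 8.52*r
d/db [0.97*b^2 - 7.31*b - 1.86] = 1.94*b - 7.31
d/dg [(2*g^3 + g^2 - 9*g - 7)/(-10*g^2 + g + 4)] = (-20*g^4 + 4*g^3 - 65*g^2 - 132*g - 29)/(100*g^4 - 20*g^3 - 79*g^2 + 8*g + 16)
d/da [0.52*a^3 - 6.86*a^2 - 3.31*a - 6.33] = 1.56*a^2 - 13.72*a - 3.31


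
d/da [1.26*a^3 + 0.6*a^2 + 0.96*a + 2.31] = 3.78*a^2 + 1.2*a + 0.96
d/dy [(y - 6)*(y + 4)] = 2*y - 2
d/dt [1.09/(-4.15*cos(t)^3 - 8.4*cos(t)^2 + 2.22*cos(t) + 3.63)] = (-13.5705*cos(t)^2 - 18.312*cos(t) + 2.4198)*sin(t)/(4.15*cos(t)^3 + 8.4*cos(t)^2 - 2.22*cos(t) - 3.63)^2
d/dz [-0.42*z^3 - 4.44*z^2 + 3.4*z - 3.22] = -1.26*z^2 - 8.88*z + 3.4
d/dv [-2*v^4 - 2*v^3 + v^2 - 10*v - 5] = -8*v^3 - 6*v^2 + 2*v - 10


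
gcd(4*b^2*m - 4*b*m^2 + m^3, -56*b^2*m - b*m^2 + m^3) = m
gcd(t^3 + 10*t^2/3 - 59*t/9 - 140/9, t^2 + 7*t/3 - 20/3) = t + 4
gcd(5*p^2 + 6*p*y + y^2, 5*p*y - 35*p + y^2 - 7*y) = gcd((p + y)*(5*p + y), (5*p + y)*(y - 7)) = 5*p + y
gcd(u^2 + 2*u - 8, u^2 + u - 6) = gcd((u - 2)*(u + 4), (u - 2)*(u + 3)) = u - 2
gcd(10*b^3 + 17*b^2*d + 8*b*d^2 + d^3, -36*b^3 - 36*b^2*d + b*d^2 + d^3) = b + d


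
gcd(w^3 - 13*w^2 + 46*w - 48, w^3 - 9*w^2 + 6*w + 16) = w^2 - 10*w + 16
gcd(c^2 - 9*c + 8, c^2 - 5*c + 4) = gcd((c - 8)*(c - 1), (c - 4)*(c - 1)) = c - 1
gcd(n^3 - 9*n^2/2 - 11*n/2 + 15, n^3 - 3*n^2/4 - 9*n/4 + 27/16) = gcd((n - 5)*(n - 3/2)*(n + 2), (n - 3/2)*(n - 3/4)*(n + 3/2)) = n - 3/2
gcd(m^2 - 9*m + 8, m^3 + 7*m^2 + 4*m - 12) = m - 1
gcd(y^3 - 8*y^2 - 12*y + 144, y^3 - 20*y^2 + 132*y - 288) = y^2 - 12*y + 36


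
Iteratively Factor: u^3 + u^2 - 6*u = (u - 2)*(u^2 + 3*u) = u*(u - 2)*(u + 3)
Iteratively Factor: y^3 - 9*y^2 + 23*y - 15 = (y - 5)*(y^2 - 4*y + 3) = (y - 5)*(y - 3)*(y - 1)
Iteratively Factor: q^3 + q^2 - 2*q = (q)*(q^2 + q - 2) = q*(q + 2)*(q - 1)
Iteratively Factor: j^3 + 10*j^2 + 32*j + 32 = (j + 4)*(j^2 + 6*j + 8) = (j + 2)*(j + 4)*(j + 4)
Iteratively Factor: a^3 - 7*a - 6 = (a + 2)*(a^2 - 2*a - 3) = (a + 1)*(a + 2)*(a - 3)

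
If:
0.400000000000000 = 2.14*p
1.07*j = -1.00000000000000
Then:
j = -0.93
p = 0.19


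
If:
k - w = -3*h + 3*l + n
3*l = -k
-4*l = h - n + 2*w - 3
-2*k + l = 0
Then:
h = 3*w/2 - 3/2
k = 0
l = 0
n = 7*w/2 - 9/2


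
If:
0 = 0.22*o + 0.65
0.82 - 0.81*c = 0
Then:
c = 1.01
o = -2.95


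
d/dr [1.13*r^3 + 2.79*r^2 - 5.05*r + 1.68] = 3.39*r^2 + 5.58*r - 5.05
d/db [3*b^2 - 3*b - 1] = 6*b - 3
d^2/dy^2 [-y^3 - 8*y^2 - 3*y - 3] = -6*y - 16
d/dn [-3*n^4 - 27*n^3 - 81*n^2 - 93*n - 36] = -12*n^3 - 81*n^2 - 162*n - 93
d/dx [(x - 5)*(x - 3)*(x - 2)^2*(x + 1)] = 5*x^4 - 44*x^3 + 117*x^2 - 82*x - 32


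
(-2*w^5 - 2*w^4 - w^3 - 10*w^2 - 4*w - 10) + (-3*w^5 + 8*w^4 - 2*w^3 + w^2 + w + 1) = -5*w^5 + 6*w^4 - 3*w^3 - 9*w^2 - 3*w - 9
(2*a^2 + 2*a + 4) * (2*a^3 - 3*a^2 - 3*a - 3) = 4*a^5 - 2*a^4 - 4*a^3 - 24*a^2 - 18*a - 12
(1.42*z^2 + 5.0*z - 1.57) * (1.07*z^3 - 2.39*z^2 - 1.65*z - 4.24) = 1.5194*z^5 + 1.9562*z^4 - 15.9729*z^3 - 10.5185*z^2 - 18.6095*z + 6.6568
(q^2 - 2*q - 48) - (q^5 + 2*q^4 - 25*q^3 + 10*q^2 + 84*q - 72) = -q^5 - 2*q^4 + 25*q^3 - 9*q^2 - 86*q + 24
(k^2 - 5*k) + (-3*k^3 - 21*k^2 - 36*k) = -3*k^3 - 20*k^2 - 41*k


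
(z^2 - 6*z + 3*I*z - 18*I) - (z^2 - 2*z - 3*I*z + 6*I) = -4*z + 6*I*z - 24*I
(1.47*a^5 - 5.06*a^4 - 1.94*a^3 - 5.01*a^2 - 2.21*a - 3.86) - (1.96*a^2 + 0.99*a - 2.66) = 1.47*a^5 - 5.06*a^4 - 1.94*a^3 - 6.97*a^2 - 3.2*a - 1.2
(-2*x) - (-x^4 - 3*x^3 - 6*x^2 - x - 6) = x^4 + 3*x^3 + 6*x^2 - x + 6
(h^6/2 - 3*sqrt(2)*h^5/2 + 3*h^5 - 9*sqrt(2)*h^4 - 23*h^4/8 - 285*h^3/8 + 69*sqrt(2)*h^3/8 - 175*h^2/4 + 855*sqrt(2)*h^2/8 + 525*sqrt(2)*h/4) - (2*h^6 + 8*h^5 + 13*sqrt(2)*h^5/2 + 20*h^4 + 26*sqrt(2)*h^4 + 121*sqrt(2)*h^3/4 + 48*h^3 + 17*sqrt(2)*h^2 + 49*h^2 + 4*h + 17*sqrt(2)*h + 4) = -3*h^6/2 - 8*sqrt(2)*h^5 - 5*h^5 - 35*sqrt(2)*h^4 - 183*h^4/8 - 669*h^3/8 - 173*sqrt(2)*h^3/8 - 371*h^2/4 + 719*sqrt(2)*h^2/8 - 4*h + 457*sqrt(2)*h/4 - 4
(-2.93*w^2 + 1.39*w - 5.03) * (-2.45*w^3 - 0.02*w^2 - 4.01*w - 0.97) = 7.1785*w^5 - 3.3469*w^4 + 24.045*w^3 - 2.6312*w^2 + 18.822*w + 4.8791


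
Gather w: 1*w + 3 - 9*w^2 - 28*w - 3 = -9*w^2 - 27*w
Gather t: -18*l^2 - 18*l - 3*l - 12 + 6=-18*l^2 - 21*l - 6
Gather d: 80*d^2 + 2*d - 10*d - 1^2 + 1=80*d^2 - 8*d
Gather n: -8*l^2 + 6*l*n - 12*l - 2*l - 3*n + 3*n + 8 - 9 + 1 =-8*l^2 + 6*l*n - 14*l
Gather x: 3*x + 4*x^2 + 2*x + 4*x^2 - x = 8*x^2 + 4*x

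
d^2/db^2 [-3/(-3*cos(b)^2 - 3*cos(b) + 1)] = 9*(-12*sin(b)^4 + 13*sin(b)^2 + 41*cos(b)/4 - 9*cos(3*b)/4 + 7)/(-3*sin(b)^2 + 3*cos(b) + 2)^3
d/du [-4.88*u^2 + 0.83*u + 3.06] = 0.83 - 9.76*u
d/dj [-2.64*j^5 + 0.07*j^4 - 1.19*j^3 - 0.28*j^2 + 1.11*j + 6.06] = -13.2*j^4 + 0.28*j^3 - 3.57*j^2 - 0.56*j + 1.11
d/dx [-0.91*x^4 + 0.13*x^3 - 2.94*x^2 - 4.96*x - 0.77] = -3.64*x^3 + 0.39*x^2 - 5.88*x - 4.96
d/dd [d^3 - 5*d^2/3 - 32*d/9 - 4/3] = 3*d^2 - 10*d/3 - 32/9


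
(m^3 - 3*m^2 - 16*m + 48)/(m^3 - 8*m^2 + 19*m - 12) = (m + 4)/(m - 1)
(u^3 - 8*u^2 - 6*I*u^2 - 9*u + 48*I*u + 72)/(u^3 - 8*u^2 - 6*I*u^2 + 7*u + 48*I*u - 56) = (u^2 - 6*I*u - 9)/(u^2 - 6*I*u + 7)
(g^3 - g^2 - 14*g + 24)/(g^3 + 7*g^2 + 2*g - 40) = (g - 3)/(g + 5)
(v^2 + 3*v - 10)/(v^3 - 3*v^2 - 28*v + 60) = 1/(v - 6)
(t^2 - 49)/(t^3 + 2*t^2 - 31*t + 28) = (t - 7)/(t^2 - 5*t + 4)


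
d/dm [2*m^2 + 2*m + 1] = 4*m + 2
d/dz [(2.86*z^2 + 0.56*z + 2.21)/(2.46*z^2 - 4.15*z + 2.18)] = (-13.2466*z^2 + 1.5964*z + 10.3923)/(6.0516*z^4 - 20.418*z^3 + 27.9481*z^2 - 18.094*z + 4.7524)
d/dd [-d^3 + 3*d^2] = 3*d*(2 - d)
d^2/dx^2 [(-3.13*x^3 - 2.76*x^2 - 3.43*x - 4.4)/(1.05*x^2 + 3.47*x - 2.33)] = (-2.8421709430404e-14*x^4 - 78.142154*x^3 + 82.218138*x^2 - 248.492112*x - 212.920434)/(1.157625*x^6 + 11.477025*x^5 + 30.22236*x^4 - 9.154207*x^3 - 67.064856*x^2 + 56.514849*x - 12.649337)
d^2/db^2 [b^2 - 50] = 2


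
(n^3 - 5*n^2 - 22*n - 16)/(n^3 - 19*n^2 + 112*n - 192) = (n^2 + 3*n + 2)/(n^2 - 11*n + 24)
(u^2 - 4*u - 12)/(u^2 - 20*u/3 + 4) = 3*(u + 2)/(3*u - 2)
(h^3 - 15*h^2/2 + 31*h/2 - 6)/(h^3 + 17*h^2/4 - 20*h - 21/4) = 2*(2*h^2 - 9*h + 4)/(4*h^2 + 29*h + 7)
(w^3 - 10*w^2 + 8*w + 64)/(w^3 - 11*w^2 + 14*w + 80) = (w - 4)/(w - 5)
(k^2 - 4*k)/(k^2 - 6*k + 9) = k*(k - 4)/(k^2 - 6*k + 9)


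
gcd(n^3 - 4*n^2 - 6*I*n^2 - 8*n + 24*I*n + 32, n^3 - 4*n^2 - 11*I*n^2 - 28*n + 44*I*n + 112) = n^2 + n*(-4 - 4*I) + 16*I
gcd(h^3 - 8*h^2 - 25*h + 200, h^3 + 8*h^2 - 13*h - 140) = h + 5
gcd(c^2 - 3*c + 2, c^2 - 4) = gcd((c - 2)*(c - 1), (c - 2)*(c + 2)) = c - 2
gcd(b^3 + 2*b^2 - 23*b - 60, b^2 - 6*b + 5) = b - 5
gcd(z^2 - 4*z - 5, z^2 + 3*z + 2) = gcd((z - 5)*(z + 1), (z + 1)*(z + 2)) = z + 1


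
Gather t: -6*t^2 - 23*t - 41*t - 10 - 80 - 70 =-6*t^2 - 64*t - 160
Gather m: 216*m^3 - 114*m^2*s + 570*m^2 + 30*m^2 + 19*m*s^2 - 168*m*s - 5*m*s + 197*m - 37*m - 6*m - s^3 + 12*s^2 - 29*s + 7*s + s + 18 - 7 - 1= 216*m^3 + m^2*(600 - 114*s) + m*(19*s^2 - 173*s + 154) - s^3 + 12*s^2 - 21*s + 10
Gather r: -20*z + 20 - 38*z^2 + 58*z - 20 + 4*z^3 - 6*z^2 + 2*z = 4*z^3 - 44*z^2 + 40*z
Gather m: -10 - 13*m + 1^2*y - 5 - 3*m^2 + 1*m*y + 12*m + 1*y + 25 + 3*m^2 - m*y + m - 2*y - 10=0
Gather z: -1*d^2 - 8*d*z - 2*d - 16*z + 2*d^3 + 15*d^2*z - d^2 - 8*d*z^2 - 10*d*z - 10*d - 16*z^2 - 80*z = 2*d^3 - 2*d^2 - 12*d + z^2*(-8*d - 16) + z*(15*d^2 - 18*d - 96)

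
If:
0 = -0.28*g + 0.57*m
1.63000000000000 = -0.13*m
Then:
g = -25.52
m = -12.54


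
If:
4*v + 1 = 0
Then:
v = -1/4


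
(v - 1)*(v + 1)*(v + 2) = v^3 + 2*v^2 - v - 2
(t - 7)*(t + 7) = t^2 - 49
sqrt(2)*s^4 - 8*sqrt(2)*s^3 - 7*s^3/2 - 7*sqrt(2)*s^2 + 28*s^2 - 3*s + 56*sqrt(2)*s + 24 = (s - 8)*(s - 3*sqrt(2))*(s + sqrt(2))*(sqrt(2)*s + 1/2)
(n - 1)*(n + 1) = n^2 - 1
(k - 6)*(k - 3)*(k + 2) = k^3 - 7*k^2 + 36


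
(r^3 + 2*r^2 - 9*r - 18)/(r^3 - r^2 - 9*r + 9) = (r + 2)/(r - 1)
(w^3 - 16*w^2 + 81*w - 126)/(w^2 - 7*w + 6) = (w^2 - 10*w + 21)/(w - 1)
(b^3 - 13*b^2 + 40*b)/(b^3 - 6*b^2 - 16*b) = (b - 5)/(b + 2)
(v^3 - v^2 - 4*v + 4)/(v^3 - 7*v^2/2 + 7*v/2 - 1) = 2*(v + 2)/(2*v - 1)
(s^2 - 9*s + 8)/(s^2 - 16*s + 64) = (s - 1)/(s - 8)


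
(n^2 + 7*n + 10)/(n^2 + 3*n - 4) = (n^2 + 7*n + 10)/(n^2 + 3*n - 4)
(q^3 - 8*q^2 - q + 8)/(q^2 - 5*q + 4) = (q^2 - 7*q - 8)/(q - 4)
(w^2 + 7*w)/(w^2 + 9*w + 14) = w/(w + 2)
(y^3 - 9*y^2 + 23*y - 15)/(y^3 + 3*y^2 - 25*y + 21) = (y - 5)/(y + 7)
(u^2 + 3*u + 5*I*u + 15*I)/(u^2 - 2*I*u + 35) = (u + 3)/(u - 7*I)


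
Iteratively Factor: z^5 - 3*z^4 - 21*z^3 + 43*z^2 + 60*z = (z + 4)*(z^4 - 7*z^3 + 7*z^2 + 15*z) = z*(z + 4)*(z^3 - 7*z^2 + 7*z + 15) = z*(z + 1)*(z + 4)*(z^2 - 8*z + 15) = z*(z - 5)*(z + 1)*(z + 4)*(z - 3)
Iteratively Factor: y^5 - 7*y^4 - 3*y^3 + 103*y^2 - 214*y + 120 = (y - 2)*(y^4 - 5*y^3 - 13*y^2 + 77*y - 60) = (y - 5)*(y - 2)*(y^3 - 13*y + 12) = (y - 5)*(y - 3)*(y - 2)*(y^2 + 3*y - 4) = (y - 5)*(y - 3)*(y - 2)*(y + 4)*(y - 1)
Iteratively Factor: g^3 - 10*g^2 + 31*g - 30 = (g - 2)*(g^2 - 8*g + 15) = (g - 3)*(g - 2)*(g - 5)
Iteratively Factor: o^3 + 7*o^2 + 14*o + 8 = (o + 1)*(o^2 + 6*o + 8) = (o + 1)*(o + 4)*(o + 2)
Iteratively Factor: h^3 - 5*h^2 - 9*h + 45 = (h - 5)*(h^2 - 9) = (h - 5)*(h - 3)*(h + 3)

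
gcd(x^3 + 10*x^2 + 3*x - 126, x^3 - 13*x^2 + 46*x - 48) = x - 3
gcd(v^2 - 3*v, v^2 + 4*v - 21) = v - 3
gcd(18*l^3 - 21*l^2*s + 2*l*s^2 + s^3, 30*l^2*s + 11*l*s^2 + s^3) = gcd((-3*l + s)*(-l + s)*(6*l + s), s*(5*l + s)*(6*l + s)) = 6*l + s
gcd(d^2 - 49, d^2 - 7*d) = d - 7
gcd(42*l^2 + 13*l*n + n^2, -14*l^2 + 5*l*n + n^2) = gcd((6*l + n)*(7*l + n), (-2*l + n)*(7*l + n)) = 7*l + n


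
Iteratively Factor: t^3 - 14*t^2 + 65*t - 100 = (t - 5)*(t^2 - 9*t + 20) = (t - 5)^2*(t - 4)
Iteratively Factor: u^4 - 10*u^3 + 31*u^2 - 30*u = (u - 5)*(u^3 - 5*u^2 + 6*u) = (u - 5)*(u - 3)*(u^2 - 2*u) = (u - 5)*(u - 3)*(u - 2)*(u)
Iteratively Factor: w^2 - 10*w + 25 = (w - 5)*(w - 5)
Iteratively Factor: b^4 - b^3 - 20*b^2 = (b)*(b^3 - b^2 - 20*b) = b*(b + 4)*(b^2 - 5*b) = b^2*(b + 4)*(b - 5)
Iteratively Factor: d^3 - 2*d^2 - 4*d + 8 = (d - 2)*(d^2 - 4) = (d - 2)*(d + 2)*(d - 2)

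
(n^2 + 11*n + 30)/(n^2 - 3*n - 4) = (n^2 + 11*n + 30)/(n^2 - 3*n - 4)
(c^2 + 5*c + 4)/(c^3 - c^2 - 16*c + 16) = (c + 1)/(c^2 - 5*c + 4)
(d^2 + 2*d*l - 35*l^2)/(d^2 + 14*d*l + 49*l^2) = (d - 5*l)/(d + 7*l)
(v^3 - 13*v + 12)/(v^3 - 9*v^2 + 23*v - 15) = (v + 4)/(v - 5)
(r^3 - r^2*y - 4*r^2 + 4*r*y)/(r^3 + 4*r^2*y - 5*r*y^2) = (r - 4)/(r + 5*y)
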